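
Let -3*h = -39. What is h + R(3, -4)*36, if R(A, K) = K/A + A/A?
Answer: 1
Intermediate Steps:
h = 13 (h = -⅓*(-39) = 13)
R(A, K) = 1 + K/A (R(A, K) = K/A + 1 = 1 + K/A)
h + R(3, -4)*36 = 13 + ((3 - 4)/3)*36 = 13 + ((⅓)*(-1))*36 = 13 - ⅓*36 = 13 - 12 = 1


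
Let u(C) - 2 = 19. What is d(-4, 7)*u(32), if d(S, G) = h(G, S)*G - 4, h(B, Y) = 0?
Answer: -84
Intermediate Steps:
u(C) = 21 (u(C) = 2 + 19 = 21)
d(S, G) = -4 (d(S, G) = 0*G - 4 = 0 - 4 = -4)
d(-4, 7)*u(32) = -4*21 = -84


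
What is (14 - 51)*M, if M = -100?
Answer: 3700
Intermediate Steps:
(14 - 51)*M = (14 - 51)*(-100) = -37*(-100) = 3700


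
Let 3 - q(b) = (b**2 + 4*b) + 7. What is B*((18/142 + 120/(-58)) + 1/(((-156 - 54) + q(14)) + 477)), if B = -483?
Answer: 20252190/22649 ≈ 894.18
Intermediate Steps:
q(b) = -4 - b**2 - 4*b (q(b) = 3 - ((b**2 + 4*b) + 7) = 3 - (7 + b**2 + 4*b) = 3 + (-7 - b**2 - 4*b) = -4 - b**2 - 4*b)
B*((18/142 + 120/(-58)) + 1/(((-156 - 54) + q(14)) + 477)) = -483*((18/142 + 120/(-58)) + 1/(((-156 - 54) + (-4 - 1*14**2 - 4*14)) + 477)) = -483*((18*(1/142) + 120*(-1/58)) + 1/((-210 + (-4 - 1*196 - 56)) + 477)) = -483*((9/71 - 60/29) + 1/((-210 + (-4 - 196 - 56)) + 477)) = -483*(-3999/2059 + 1/((-210 - 256) + 477)) = -483*(-3999/2059 + 1/(-466 + 477)) = -483*(-3999/2059 + 1/11) = -483*(-41930/22649) = 20252190/22649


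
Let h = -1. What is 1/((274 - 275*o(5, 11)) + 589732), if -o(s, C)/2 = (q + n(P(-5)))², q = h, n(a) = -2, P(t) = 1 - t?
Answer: 1/594956 ≈ 1.6808e-6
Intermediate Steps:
q = -1
o(s, C) = -18 (o(s, C) = -2*(-1 - 2)² = -2*(-3)² = -2*9 = -18)
1/((274 - 275*o(5, 11)) + 589732) = 1/((274 - 275*(-18)) + 589732) = 1/((274 + 4950) + 589732) = 1/(5224 + 589732) = 1/594956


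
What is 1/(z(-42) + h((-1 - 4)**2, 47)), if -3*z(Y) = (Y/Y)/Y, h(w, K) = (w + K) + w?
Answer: 126/12223 ≈ 0.010308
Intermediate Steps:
h(w, K) = K + 2*w (h(w, K) = (K + w) + w = K + 2*w)
z(Y) = -1/(3*Y) (z(Y) = -Y/Y/(3*Y) = -1/(3*Y))
1/(z(-42) + h((-1 - 4)**2, 47)) = 1/(-1/3/(-42) + (47 + 2*(-1 - 4)**2)) = 1/(-1/3*(-1/42) + (47 + 2*(-5)**2)) = 1/(1/126 + (47 + 2*25)) = 1/(1/126 + (47 + 50)) = 1/(1/126 + 97) = 1/(12223/126) = 126/12223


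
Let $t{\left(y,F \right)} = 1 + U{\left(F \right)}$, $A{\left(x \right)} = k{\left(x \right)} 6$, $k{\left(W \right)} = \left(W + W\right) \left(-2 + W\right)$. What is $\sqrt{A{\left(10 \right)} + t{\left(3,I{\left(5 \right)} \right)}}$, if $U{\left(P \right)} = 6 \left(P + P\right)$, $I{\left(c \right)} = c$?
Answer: $\sqrt{1021} \approx 31.953$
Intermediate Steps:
$k{\left(W \right)} = 2 W \left(-2 + W\right)$
$A{\left(x \right)} = 12 x \left(-2 + x\right)$ ($A{\left(x \right)} = 2 x \left(-2 + x\right) 6 = 12 x \left(-2 + x\right)$)
$U{\left(P \right)} = 12 P$ ($U{\left(P \right)} = 6 \cdot 2 P = 12 P$)
$t{\left(y,F \right)} = 1 + 12 F$
$\sqrt{A{\left(10 \right)} + t{\left(3,I{\left(5 \right)} \right)}} = \sqrt{12 \cdot 10 \left(-2 + 10\right) + \left(1 + 12 \cdot 5\right)} = \sqrt{12 \cdot 10 \cdot 8 + \left(1 + 60\right)} = \sqrt{960 + 61} = \sqrt{1021}$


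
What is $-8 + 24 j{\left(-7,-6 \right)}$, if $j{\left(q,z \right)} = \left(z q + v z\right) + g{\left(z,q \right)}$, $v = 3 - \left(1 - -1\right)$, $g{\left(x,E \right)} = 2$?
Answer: $904$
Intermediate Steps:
$v = 1$ ($v = 3 - \left(1 + 1\right) = 3 - 2 = 1$)
$j{\left(q,z \right)} = 2 + z + q z$ ($j{\left(q,z \right)} = \left(z q + 1 z\right) + 2 = \left(q z + z\right) + 2 = \left(z + q z\right) + 2 = 2 + z + q z$)
$-8 + 24 j{\left(-7,-6 \right)} = -8 + 24 \left(2 - 6 - -42\right) = -8 + 24 \left(2 - 6 + 42\right) = -8 + 24 \cdot 38 = -8 + 912 = 904$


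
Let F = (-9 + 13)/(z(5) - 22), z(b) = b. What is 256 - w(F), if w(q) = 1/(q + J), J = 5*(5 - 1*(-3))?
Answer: 173039/676 ≈ 255.97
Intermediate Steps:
F = -4/17 (F = (-9 + 13)/(5 - 22) = 4/(-17) = 4*(-1/17) = -4/17 ≈ -0.23529)
J = 40 (J = 5*(5 + 3) = 5*8 = 40)
w(q) = 1/(40 + q) (w(q) = 1/(q + 40) = 1/(40 + q))
256 - w(F) = 256 - 1/(40 - 4/17) = 256 - 1/676/17 = 256 - 1*17/676 = 256 - 17/676 = 173039/676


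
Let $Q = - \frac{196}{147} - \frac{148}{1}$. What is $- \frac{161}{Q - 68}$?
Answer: $\frac{483}{652} \approx 0.7408$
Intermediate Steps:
$Q = - \frac{448}{3}$ ($Q = \left(-196\right) \frac{1}{147} - 148 = - \frac{4}{3} - 148 = - \frac{448}{3} \approx -149.33$)
$- \frac{161}{Q - 68} = - \frac{161}{- \frac{448}{3} - 68} = - \frac{161}{- \frac{652}{3}} = \left(-161\right) \left(- \frac{3}{652}\right) = \frac{483}{652}$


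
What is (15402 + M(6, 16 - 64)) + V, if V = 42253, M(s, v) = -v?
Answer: 57703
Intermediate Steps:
(15402 + M(6, 16 - 64)) + V = (15402 - (16 - 64)) + 42253 = (15402 - 1*(-48)) + 42253 = (15402 + 48) + 42253 = 15450 + 42253 = 57703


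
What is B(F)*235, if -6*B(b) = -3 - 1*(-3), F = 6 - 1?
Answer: 0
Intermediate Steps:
F = 5
B(b) = 0 (B(b) = -(-3 - 1*(-3))/6 = -(-3 + 3)/6 = -⅙*0 = 0)
B(F)*235 = 0*235 = 0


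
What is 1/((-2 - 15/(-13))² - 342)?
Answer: -169/57677 ≈ -0.0029301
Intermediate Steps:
1/((-2 - 15/(-13))² - 342) = 1/((-2 - 15*(-1/13))² - 342) = 1/((-2 + 15/13)² - 342) = 1/((-11/13)² - 342) = 1/(121/169 - 342) = 1/(-57677/169) = -169/57677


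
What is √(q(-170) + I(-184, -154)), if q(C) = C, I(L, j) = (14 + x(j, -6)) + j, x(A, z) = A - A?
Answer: I*√310 ≈ 17.607*I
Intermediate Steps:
x(A, z) = 0
I(L, j) = 14 + j (I(L, j) = (14 + 0) + j = 14 + j)
√(q(-170) + I(-184, -154)) = √(-170 + (14 - 154)) = √(-170 - 140) = √(-310) = I*√310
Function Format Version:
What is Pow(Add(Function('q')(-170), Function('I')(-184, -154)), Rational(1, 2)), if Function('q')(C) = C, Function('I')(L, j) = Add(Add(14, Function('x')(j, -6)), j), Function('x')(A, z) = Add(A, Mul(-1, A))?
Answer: Mul(I, Pow(310, Rational(1, 2))) ≈ Mul(17.607, I)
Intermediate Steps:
Function('x')(A, z) = 0
Function('I')(L, j) = Add(14, j) (Function('I')(L, j) = Add(Add(14, 0), j) = Add(14, j))
Pow(Add(Function('q')(-170), Function('I')(-184, -154)), Rational(1, 2)) = Pow(Add(-170, Add(14, -154)), Rational(1, 2)) = Pow(Add(-170, -140), Rational(1, 2)) = Pow(-310, Rational(1, 2)) = Mul(I, Pow(310, Rational(1, 2)))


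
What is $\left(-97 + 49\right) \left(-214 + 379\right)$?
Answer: $-7920$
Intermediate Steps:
$\left(-97 + 49\right) \left(-214 + 379\right) = \left(-48\right) 165 = -7920$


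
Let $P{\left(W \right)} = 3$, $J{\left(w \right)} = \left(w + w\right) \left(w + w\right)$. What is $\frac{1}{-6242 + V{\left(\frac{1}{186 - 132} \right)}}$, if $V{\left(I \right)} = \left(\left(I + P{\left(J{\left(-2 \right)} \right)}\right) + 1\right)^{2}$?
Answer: $- \frac{2916}{18154583} \approx -0.00016062$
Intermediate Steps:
$J{\left(w \right)} = 4 w^{2}$ ($J{\left(w \right)} = 2 w 2 w = 4 w^{2}$)
$V{\left(I \right)} = \left(4 + I\right)^{2}$ ($V{\left(I \right)} = \left(\left(I + 3\right) + 1\right)^{2} = \left(\left(3 + I\right) + 1\right)^{2} = \left(4 + I\right)^{2}$)
$\frac{1}{-6242 + V{\left(\frac{1}{186 - 132} \right)}} = \frac{1}{-6242 + \left(4 + \frac{1}{186 - 132}\right)^{2}} = \frac{1}{-6242 + \left(4 + \frac{1}{54}\right)^{2}} = \frac{1}{-6242 + \left(\frac{217}{54}\right)^{2}} = \frac{1}{-6242 + \frac{47089}{2916}} = \frac{1}{- \frac{18154583}{2916}} = - \frac{2916}{18154583}$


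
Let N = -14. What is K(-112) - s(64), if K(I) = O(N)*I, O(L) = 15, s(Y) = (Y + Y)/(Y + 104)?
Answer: -35296/21 ≈ -1680.8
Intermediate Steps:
s(Y) = 2*Y/(104 + Y) (s(Y) = (2*Y)/(104 + Y) = 2*Y/(104 + Y))
K(I) = 15*I
K(-112) - s(64) = 15*(-112) - 2*64/(104 + 64) = -1680 - 2*64/168 = -1680 - 1*16/21 = -1680 - 16/21 = -35296/21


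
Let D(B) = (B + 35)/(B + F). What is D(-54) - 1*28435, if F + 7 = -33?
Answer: -2672871/94 ≈ -28435.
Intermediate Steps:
F = -40 (F = -7 - 33 = -40)
D(B) = (35 + B)/(-40 + B) (D(B) = (B + 35)/(B - 40) = (35 + B)/(-40 + B))
D(-54) - 1*28435 = (35 - 54)/(-40 - 54) - 1*28435 = -19/(-94) - 28435 = -1/94*(-19) - 28435 = 19/94 - 28435 = -2672871/94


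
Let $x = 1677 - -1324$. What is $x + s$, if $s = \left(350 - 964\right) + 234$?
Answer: $2621$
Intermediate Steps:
$x = 3001$ ($x = 1677 + 1324 = 3001$)
$s = -380$ ($s = -614 + 234 = -380$)
$x + s = 3001 - 380 = 2621$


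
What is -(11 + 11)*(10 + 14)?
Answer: -528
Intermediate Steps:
-(11 + 11)*(10 + 14) = -22*24 = -1*528 = -528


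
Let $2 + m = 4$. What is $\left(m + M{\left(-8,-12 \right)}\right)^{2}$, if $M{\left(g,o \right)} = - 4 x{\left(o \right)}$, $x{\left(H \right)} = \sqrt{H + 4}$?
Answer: $-124 - 32 i \sqrt{2} \approx -124.0 - 45.255 i$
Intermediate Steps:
$m = 2$ ($m = -2 + 4 = 2$)
$x{\left(H \right)} = \sqrt{4 + H}$
$M{\left(g,o \right)} = - 4 \sqrt{4 + o}$
$\left(m + M{\left(-8,-12 \right)}\right)^{2} = \left(2 - 4 \sqrt{4 - 12}\right)^{2} = \left(2 - 4 \sqrt{-8}\right)^{2} = \left(2 - 4 \cdot 2 i \sqrt{2}\right)^{2} = \left(2 - 8 i \sqrt{2}\right)^{2}$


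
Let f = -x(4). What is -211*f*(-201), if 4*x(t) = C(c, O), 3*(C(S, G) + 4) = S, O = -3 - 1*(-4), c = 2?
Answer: 70685/2 ≈ 35343.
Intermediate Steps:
O = 1 (O = -3 + 4 = 1)
C(S, G) = -4 + S/3
x(t) = -⅚ (x(t) = (-4 + (⅓)*2)/4 = (-4 + ⅔)/4 = (¼)*(-10/3) = -⅚)
f = ⅚ (f = -1*(-⅚) = ⅚ ≈ 0.83333)
-211*f*(-201) = -211*⅚*(-201) = -1055/6*(-201) = 70685/2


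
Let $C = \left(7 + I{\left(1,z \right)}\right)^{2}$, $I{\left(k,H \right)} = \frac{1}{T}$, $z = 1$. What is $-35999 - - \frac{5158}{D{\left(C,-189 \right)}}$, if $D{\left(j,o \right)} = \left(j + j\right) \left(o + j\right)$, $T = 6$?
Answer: $- \frac{329818800589}{9161795} \approx -35999.0$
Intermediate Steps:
$I{\left(k,H \right)} = \frac{1}{6}$
$C = \frac{1849}{36}$ ($C = \left(7 + \frac{1}{6}\right)^{2} = \left(\frac{43}{6}\right)^{2} = \frac{1849}{36} \approx 51.361$)
$D{\left(j,o \right)} = 2 j \left(j + o\right)$
$-35999 - - \frac{5158}{D{\left(C,-189 \right)}} = -35999 - - \frac{5158}{2 \cdot \frac{1849}{36} \left(\frac{1849}{36} - 189\right)} = -35999 - - \frac{5158}{2 \cdot \frac{1849}{36} \left(- \frac{4955}{36}\right)} = -35999 - - \frac{5158}{- \frac{9161795}{648}} = -35999 - \left(-5158\right) \left(- \frac{648}{9161795}\right) = -35999 - \frac{3342384}{9161795} = - \frac{329818800589}{9161795}$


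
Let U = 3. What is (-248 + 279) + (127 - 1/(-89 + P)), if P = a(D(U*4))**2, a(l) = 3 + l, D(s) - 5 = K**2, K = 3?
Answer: 31599/200 ≈ 158.00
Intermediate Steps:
D(s) = 14 (D(s) = 5 + 3**2 = 5 + 9 = 14)
P = 289 (P = (3 + 14)**2 = 17**2 = 289)
(-248 + 279) + (127 - 1/(-89 + P)) = (-248 + 279) + (127 - 1/(-89 + 289)) = 31 + (127 - 1/200) = 31 + 25399/200 = 31599/200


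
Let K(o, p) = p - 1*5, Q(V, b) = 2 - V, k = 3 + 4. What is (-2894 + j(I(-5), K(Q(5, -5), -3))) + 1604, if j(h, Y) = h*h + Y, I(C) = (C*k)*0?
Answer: -1298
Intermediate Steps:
k = 7
K(o, p) = -5 + p (K(o, p) = p - 5 = -5 + p)
I(C) = 0 (I(C) = (C*7)*0 = (7*C)*0 = 0)
j(h, Y) = Y + h**2 (j(h, Y) = h**2 + Y = Y + h**2)
(-2894 + j(I(-5), K(Q(5, -5), -3))) + 1604 = (-2894 + ((-5 - 3) + 0**2)) + 1604 = (-2894 + (-8 + 0)) + 1604 = (-2894 - 8) + 1604 = -2902 + 1604 = -1298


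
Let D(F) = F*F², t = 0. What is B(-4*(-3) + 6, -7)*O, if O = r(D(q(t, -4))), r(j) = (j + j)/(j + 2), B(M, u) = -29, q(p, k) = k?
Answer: -1856/31 ≈ -59.871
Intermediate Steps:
D(F) = F³
r(j) = 2*j/(2 + j) (r(j) = (2*j)/(2 + j) = 2*j/(2 + j))
O = 64/31 (O = 2*(-4)³/(2 + (-4)³) = 2*(-64)/(2 - 64) = 2*(-64)/(-62) = 2*(-64)*(-1/62) = 64/31 ≈ 2.0645)
B(-4*(-3) + 6, -7)*O = -29*64/31 = -1856/31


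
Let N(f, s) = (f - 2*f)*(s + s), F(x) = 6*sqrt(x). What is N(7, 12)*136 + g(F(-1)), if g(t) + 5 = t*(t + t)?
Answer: -22925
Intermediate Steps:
N(f, s) = -2*f*s (N(f, s) = (-f)*(2*s) = -2*f*s)
g(t) = -5 + 2*t**2 (g(t) = -5 + t*(t + t) = -5 + t*(2*t) = -5 + 2*t**2)
N(7, 12)*136 + g(F(-1)) = -2*7*12*136 + (-5 + 2*(6*sqrt(-1))**2) = -168*136 + (-5 + 2*(6*I)**2) = -22848 + (-5 + 2*(-36)) = -22848 + (-5 - 72) = -22848 - 77 = -22925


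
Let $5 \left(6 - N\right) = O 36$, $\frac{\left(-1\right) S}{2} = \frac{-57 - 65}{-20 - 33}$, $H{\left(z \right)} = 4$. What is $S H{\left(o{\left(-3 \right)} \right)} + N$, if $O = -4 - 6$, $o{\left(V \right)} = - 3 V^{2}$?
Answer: $\frac{3158}{53} \approx 59.585$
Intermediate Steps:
$O = -10$ ($O = -4 - 6 = -10$)
$S = - \frac{244}{53}$ ($S = - 2 \frac{-57 - 65}{-20 - 33} = - 2 \left(- \frac{122}{-53}\right) = - 2 \left(\left(-122\right) \left(- \frac{1}{53}\right)\right) = \left(-2\right) \frac{122}{53} = - \frac{244}{53} \approx -4.6038$)
$N = 78$ ($N = 6 - \frac{\left(-10\right) 36}{5} = 6 - -72 = 6 + 72 = 78$)
$S H{\left(o{\left(-3 \right)} \right)} + N = \left(- \frac{244}{53}\right) 4 + 78 = - \frac{976}{53} + 78 = \frac{3158}{53}$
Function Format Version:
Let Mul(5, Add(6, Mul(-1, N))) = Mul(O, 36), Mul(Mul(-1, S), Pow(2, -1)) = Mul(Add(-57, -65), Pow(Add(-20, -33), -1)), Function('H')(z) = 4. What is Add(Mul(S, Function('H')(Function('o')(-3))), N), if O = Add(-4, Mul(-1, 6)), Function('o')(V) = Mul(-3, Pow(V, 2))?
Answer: Rational(3158, 53) ≈ 59.585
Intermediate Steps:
O = -10 (O = Add(-4, -6) = -10)
S = Rational(-244, 53) (S = Mul(-2, Mul(Add(-57, -65), Pow(Add(-20, -33), -1))) = Mul(-2, Mul(-122, Pow(-53, -1))) = Mul(-2, Mul(-122, Rational(-1, 53))) = Mul(-2, Rational(122, 53)) = Rational(-244, 53) ≈ -4.6038)
N = 78 (N = Add(6, Mul(Rational(-1, 5), Mul(-10, 36))) = Add(6, Mul(Rational(-1, 5), -360)) = Add(6, 72) = 78)
Add(Mul(S, Function('H')(Function('o')(-3))), N) = Add(Mul(Rational(-244, 53), 4), 78) = Add(Rational(-976, 53), 78) = Rational(3158, 53)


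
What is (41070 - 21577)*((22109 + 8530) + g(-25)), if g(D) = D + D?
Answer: 596271377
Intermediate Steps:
g(D) = 2*D
(41070 - 21577)*((22109 + 8530) + g(-25)) = (41070 - 21577)*((22109 + 8530) + 2*(-25)) = 19493*(30639 - 50) = 19493*30589 = 596271377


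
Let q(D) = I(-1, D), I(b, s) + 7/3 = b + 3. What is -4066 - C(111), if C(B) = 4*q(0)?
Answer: -12194/3 ≈ -4064.7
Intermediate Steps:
I(b, s) = 2/3 + b (I(b, s) = -7/3 + (b + 3) = -7/3 + (3 + b) = 2/3 + b)
q(D) = -1/3 (q(D) = 2/3 - 1 = -1/3)
C(B) = -4/3 (C(B) = 4*(-1/3) = -4/3)
-4066 - C(111) = -4066 - 1*(-4/3) = -4066 + 4/3 = -12194/3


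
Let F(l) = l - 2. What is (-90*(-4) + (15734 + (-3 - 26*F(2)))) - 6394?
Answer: 9697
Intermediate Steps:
F(l) = -2 + l
(-90*(-4) + (15734 + (-3 - 26*F(2)))) - 6394 = (-90*(-4) + (15734 + (-3 - 26*(-2 + 2)))) - 6394 = (360 + (15734 + (-3 - 26*0))) - 6394 = (360 + (15734 + (-3 + 0))) - 6394 = (360 + (15734 - 3)) - 6394 = (360 + 15731) - 6394 = 16091 - 6394 = 9697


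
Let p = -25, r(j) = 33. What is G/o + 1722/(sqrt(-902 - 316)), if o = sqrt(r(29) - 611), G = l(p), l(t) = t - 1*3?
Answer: I*(-697*sqrt(1218) + 406*sqrt(2))/493 ≈ -48.177*I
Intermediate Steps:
l(t) = -3 + t (l(t) = t - 3 = -3 + t)
G = -28 (G = -3 - 25 = -28)
o = 17*I*sqrt(2) (o = sqrt(33 - 611) = sqrt(-578) = 17*I*sqrt(2) ≈ 24.042*I)
G/o + 1722/(sqrt(-902 - 316)) = -28*(-I*sqrt(2)/34) + 1722/(sqrt(-902 - 316)) = -(-14)*I*sqrt(2)/17 + 1722/(sqrt(-1218)) = 14*I*sqrt(2)/17 + 1722/((I*sqrt(1218))) = 14*I*sqrt(2)/17 + 1722*(-I*sqrt(1218)/1218) = 14*I*sqrt(2)/17 - 41*I*sqrt(1218)/29 = -41*I*sqrt(1218)/29 + 14*I*sqrt(2)/17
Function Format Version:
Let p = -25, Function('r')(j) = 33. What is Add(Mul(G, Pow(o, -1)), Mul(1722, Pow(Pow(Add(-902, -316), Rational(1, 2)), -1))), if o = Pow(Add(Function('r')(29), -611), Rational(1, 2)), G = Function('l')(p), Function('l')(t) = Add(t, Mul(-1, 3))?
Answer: Mul(Rational(1, 493), I, Add(Mul(-697, Pow(1218, Rational(1, 2))), Mul(406, Pow(2, Rational(1, 2))))) ≈ Mul(-48.177, I)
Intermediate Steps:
Function('l')(t) = Add(-3, t) (Function('l')(t) = Add(t, -3) = Add(-3, t))
G = -28 (G = Add(-3, -25) = -28)
o = Mul(17, I, Pow(2, Rational(1, 2))) (o = Pow(Add(33, -611), Rational(1, 2)) = Pow(-578, Rational(1, 2)) = Mul(17, I, Pow(2, Rational(1, 2))) ≈ Mul(24.042, I))
Add(Mul(G, Pow(o, -1)), Mul(1722, Pow(Pow(Add(-902, -316), Rational(1, 2)), -1))) = Add(Mul(-28, Pow(Mul(17, I, Pow(2, Rational(1, 2))), -1)), Mul(1722, Pow(Pow(Add(-902, -316), Rational(1, 2)), -1))) = Add(Mul(-28, Mul(Rational(-1, 34), I, Pow(2, Rational(1, 2)))), Mul(1722, Pow(Pow(-1218, Rational(1, 2)), -1))) = Add(Mul(Rational(14, 17), I, Pow(2, Rational(1, 2))), Mul(1722, Pow(Mul(I, Pow(1218, Rational(1, 2))), -1))) = Add(Mul(Rational(14, 17), I, Pow(2, Rational(1, 2))), Mul(1722, Mul(Rational(-1, 1218), I, Pow(1218, Rational(1, 2))))) = Add(Mul(Rational(14, 17), I, Pow(2, Rational(1, 2))), Mul(Rational(-41, 29), I, Pow(1218, Rational(1, 2)))) = Add(Mul(Rational(-41, 29), I, Pow(1218, Rational(1, 2))), Mul(Rational(14, 17), I, Pow(2, Rational(1, 2))))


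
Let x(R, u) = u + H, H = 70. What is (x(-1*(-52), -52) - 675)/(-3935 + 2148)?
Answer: 657/1787 ≈ 0.36766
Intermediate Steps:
x(R, u) = 70 + u (x(R, u) = u + 70 = 70 + u)
(x(-1*(-52), -52) - 675)/(-3935 + 2148) = ((70 - 52) - 675)/(-3935 + 2148) = (18 - 675)/(-1787) = -657*(-1/1787) = 657/1787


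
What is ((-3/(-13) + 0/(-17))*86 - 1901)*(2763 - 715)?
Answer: -50083840/13 ≈ -3.8526e+6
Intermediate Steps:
((-3/(-13) + 0/(-17))*86 - 1901)*(2763 - 715) = ((-3*(-1/13) + 0*(-1/17))*86 - 1901)*2048 = ((3/13 + 0)*86 - 1901)*2048 = ((3/13)*86 - 1901)*2048 = (258/13 - 1901)*2048 = -24455/13*2048 = -50083840/13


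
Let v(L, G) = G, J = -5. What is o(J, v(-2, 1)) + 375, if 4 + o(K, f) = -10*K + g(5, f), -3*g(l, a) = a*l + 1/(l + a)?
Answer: 7547/18 ≈ 419.28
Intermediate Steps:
g(l, a) = -1/(3*(a + l)) - a*l/3 (g(l, a) = -(a*l + 1/(l + a))/3 = -(a*l + 1/(a + l))/3 = -(1/(a + l) + a*l)/3 = -1/(3*(a + l)) - a*l/3)
o(K, f) = -4 - 10*K + (-1 - 25*f - 5*f²)/(3*(5 + f)) (o(K, f) = -4 + (-10*K + (-1 - 1*f*5² - 1*5*f²)/(3*(f + 5))) = -4 + (-10*K + (-1 - 1*f*25 - 5*f²)/(3*(5 + f))) = -4 + (-10*K + (-1 - 25*f - 5*f²)/(3*(5 + f))) = -4 - 10*K + (-1 - 25*f - 5*f²)/(3*(5 + f)))
o(J, v(-2, 1)) + 375 = (-61 - 150*(-5) - 37*1 - 5*1² - 30*(-5)*1)/(3*(5 + 1)) + 375 = (⅓)*(-61 + 750 - 37 - 5*1 + 150)/6 + 375 = (⅓)*(⅙)*(-61 + 750 - 37 - 5 + 150) + 375 = (⅓)*(⅙)*797 + 375 = 797/18 + 375 = 7547/18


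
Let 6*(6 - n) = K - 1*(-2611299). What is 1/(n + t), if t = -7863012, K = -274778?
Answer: -6/49514557 ≈ -1.2118e-7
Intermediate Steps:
n = -2336485/6 (n = 6 - (-274778 - 1*(-2611299))/6 = 6 - (-274778 + 2611299)/6 = 6 - 1/6*2336521 = 6 - 2336521/6 = -2336485/6 ≈ -3.8941e+5)
1/(n + t) = 1/(-2336485/6 - 7863012) = 1/(-49514557/6) = -6/49514557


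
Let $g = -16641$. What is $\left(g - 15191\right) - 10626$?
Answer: $-42458$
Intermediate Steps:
$\left(g - 15191\right) - 10626 = \left(-16641 - 15191\right) - 10626 = -31832 - 10626 = -42458$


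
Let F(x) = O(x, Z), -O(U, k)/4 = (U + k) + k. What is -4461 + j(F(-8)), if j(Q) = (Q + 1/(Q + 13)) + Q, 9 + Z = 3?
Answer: -399992/93 ≈ -4301.0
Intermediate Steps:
Z = -6 (Z = -9 + 3 = -6)
O(U, k) = -8*k - 4*U (O(U, k) = -4*((U + k) + k) = -4*(U + 2*k) = -8*k - 4*U)
F(x) = 48 - 4*x (F(x) = -8*(-6) - 4*x = 48 - 4*x)
j(Q) = 1/(13 + Q) + 2*Q (j(Q) = (Q + 1/(13 + Q)) + Q = 1/(13 + Q) + 2*Q)
-4461 + j(F(-8)) = -4461 + (1 + 2*(48 - 4*(-8))**2 + 26*(48 - 4*(-8)))/(13 + (48 - 4*(-8))) = -4461 + (1 + 2*(48 + 32)**2 + 26*(48 + 32))/(13 + (48 + 32)) = -4461 + (1 + 2*80**2 + 26*80)/(13 + 80) = -4461 + (1 + 2*6400 + 2080)/93 = -4461 + (1 + 12800 + 2080)/93 = -4461 + (1/93)*14881 = -4461 + 14881/93 = -399992/93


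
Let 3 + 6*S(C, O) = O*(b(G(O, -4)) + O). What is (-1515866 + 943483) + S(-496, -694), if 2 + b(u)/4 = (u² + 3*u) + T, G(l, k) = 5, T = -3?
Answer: -3049825/6 ≈ -5.0830e+5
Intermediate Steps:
b(u) = -20 + 4*u² + 12*u (b(u) = -8 + 4*((u² + 3*u) - 3) = -8 + 4*(-3 + u² + 3*u) = -8 + (-12 + 4*u² + 12*u) = -20 + 4*u² + 12*u)
S(C, O) = -½ + O*(140 + O)/6 (S(C, O) = -½ + (O*((-20 + 4*5² + 12*5) + O))/6 = -½ + (O*((-20 + 4*25 + 60) + O))/6 = -½ + (O*((-20 + 100 + 60) + O))/6 = -½ + (O*(140 + O))/6 = -½ + O*(140 + O)/6)
(-1515866 + 943483) + S(-496, -694) = (-1515866 + 943483) + (-½ + (⅙)*(-694)² + (70/3)*(-694)) = -572383 + (-½ + (⅙)*481636 - 48580/3) = -572383 + (-½ + 240818/3 - 48580/3) = -572383 + 384473/6 = -3049825/6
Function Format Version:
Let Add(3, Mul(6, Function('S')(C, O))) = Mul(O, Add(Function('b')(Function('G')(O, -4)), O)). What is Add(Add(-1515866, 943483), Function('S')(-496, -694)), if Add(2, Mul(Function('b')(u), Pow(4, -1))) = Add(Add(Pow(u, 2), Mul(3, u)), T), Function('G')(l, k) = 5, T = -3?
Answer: Rational(-3049825, 6) ≈ -5.0830e+5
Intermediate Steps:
Function('b')(u) = Add(-20, Mul(4, Pow(u, 2)), Mul(12, u)) (Function('b')(u) = Add(-8, Mul(4, Add(Add(Pow(u, 2), Mul(3, u)), -3))) = Add(-8, Mul(4, Add(-3, Pow(u, 2), Mul(3, u)))) = Add(-8, Add(-12, Mul(4, Pow(u, 2)), Mul(12, u))) = Add(-20, Mul(4, Pow(u, 2)), Mul(12, u)))
Function('S')(C, O) = Add(Rational(-1, 2), Mul(Rational(1, 6), O, Add(140, O))) (Function('S')(C, O) = Add(Rational(-1, 2), Mul(Rational(1, 6), Mul(O, Add(Add(-20, Mul(4, Pow(5, 2)), Mul(12, 5)), O)))) = Add(Rational(-1, 2), Mul(Rational(1, 6), Mul(O, Add(Add(-20, Mul(4, 25), 60), O)))) = Add(Rational(-1, 2), Mul(Rational(1, 6), Mul(O, Add(Add(-20, 100, 60), O)))) = Add(Rational(-1, 2), Mul(Rational(1, 6), Mul(O, Add(140, O)))) = Add(Rational(-1, 2), Mul(Rational(1, 6), O, Add(140, O))))
Add(Add(-1515866, 943483), Function('S')(-496, -694)) = Add(Add(-1515866, 943483), Add(Rational(-1, 2), Mul(Rational(1, 6), Pow(-694, 2)), Mul(Rational(70, 3), -694))) = Add(-572383, Add(Rational(-1, 2), Mul(Rational(1, 6), 481636), Rational(-48580, 3))) = Add(-572383, Add(Rational(-1, 2), Rational(240818, 3), Rational(-48580, 3))) = Add(-572383, Rational(384473, 6)) = Rational(-3049825, 6)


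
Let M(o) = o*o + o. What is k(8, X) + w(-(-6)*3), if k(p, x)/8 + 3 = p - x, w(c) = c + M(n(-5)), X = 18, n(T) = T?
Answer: -66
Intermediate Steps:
M(o) = o + o² (M(o) = o² + o = o + o²)
w(c) = 20 + c (w(c) = c - 5*(1 - 5) = c - 5*(-4) = c + 20 = 20 + c)
k(p, x) = -24 - 8*x + 8*p (k(p, x) = -24 + 8*(p - x) = -24 + (-8*x + 8*p) = -24 - 8*x + 8*p)
k(8, X) + w(-(-6)*3) = (-24 - 8*18 + 8*8) + (20 - (-6)*3) = (-24 - 144 + 64) + (20 - 2*(-9)) = -104 + (20 + 18) = -104 + 38 = -66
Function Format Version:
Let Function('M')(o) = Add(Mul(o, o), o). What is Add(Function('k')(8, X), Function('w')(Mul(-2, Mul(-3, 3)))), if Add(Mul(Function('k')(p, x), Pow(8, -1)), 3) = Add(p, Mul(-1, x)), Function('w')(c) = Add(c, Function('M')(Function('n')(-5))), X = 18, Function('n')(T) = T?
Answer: -66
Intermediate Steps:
Function('M')(o) = Add(o, Pow(o, 2)) (Function('M')(o) = Add(Pow(o, 2), o) = Add(o, Pow(o, 2)))
Function('w')(c) = Add(20, c) (Function('w')(c) = Add(c, Mul(-5, Add(1, -5))) = Add(c, Mul(-5, -4)) = Add(c, 20) = Add(20, c))
Function('k')(p, x) = Add(-24, Mul(-8, x), Mul(8, p)) (Function('k')(p, x) = Add(-24, Mul(8, Add(p, Mul(-1, x)))) = Add(-24, Add(Mul(-8, x), Mul(8, p))) = Add(-24, Mul(-8, x), Mul(8, p)))
Add(Function('k')(8, X), Function('w')(Mul(-2, Mul(-3, 3)))) = Add(Add(-24, Mul(-8, 18), Mul(8, 8)), Add(20, Mul(-2, Mul(-3, 3)))) = Add(Add(-24, -144, 64), Add(20, Mul(-2, -9))) = Add(-104, Add(20, 18)) = Add(-104, 38) = -66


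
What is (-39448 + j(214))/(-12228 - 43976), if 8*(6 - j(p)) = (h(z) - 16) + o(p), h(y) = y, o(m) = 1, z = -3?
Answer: 157759/224816 ≈ 0.70173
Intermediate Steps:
j(p) = 33/4 (j(p) = 6 - ((-3 - 16) + 1)/8 = 6 - (-19 + 1)/8 = 6 - 1/8*(-18) = 6 + 9/4 = 33/4)
(-39448 + j(214))/(-12228 - 43976) = (-39448 + 33/4)/(-12228 - 43976) = -157759/4/(-56204) = -157759/4*(-1/56204) = 157759/224816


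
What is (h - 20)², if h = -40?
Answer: 3600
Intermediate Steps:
(h - 20)² = (-40 - 20)² = (-60)² = 3600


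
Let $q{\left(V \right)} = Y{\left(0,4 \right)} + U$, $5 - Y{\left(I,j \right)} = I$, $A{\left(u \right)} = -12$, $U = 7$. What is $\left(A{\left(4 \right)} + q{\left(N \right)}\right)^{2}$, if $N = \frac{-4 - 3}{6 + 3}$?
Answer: $0$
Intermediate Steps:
$Y{\left(I,j \right)} = 5 - I$
$N = - \frac{7}{9} \approx -0.77778$
$q{\left(V \right)} = 12$ ($q{\left(V \right)} = \left(5 - 0\right) + 7 = \left(5 + 0\right) + 7 = 5 + 7 = 12$)
$\left(A{\left(4 \right)} + q{\left(N \right)}\right)^{2} = \left(-12 + 12\right)^{2} = 0^{2} = 0$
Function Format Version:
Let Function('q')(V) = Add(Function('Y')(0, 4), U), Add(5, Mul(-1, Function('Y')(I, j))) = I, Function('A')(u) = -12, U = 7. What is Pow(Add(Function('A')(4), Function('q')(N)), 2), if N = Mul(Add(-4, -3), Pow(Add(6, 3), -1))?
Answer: 0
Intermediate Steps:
Function('Y')(I, j) = Add(5, Mul(-1, I))
N = Rational(-7, 9) (N = Mul(-7, Pow(9, -1)) = Mul(-7, Rational(1, 9)) = Rational(-7, 9) ≈ -0.77778)
Function('q')(V) = 12 (Function('q')(V) = Add(Add(5, Mul(-1, 0)), 7) = Add(Add(5, 0), 7) = Add(5, 7) = 12)
Pow(Add(Function('A')(4), Function('q')(N)), 2) = Pow(Add(-12, 12), 2) = Pow(0, 2) = 0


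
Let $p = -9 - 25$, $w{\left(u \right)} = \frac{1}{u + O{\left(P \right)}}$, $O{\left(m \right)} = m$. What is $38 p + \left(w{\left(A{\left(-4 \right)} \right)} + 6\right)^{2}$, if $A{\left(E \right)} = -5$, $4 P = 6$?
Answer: $- \frac{61708}{49} \approx -1259.3$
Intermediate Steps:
$P = \frac{3}{2}$ ($P = \frac{1}{4} \cdot 6 = \frac{3}{2} \approx 1.5$)
$w{\left(u \right)} = \frac{1}{\frac{3}{2} + u}$ ($w{\left(u \right)} = \frac{1}{u + \frac{3}{2}} = \frac{1}{\frac{3}{2} + u}$)
$p = -34$ ($p = -9 - 25 = -34$)
$38 p + \left(w{\left(A{\left(-4 \right)} \right)} + 6\right)^{2} = 38 \left(-34\right) + \left(\frac{2}{3 + 2 \left(-5\right)} + 6\right)^{2} = -1292 + \left(\frac{2}{3 - 10} + 6\right)^{2} = -1292 + \left(\frac{2}{-7} + 6\right)^{2} = -1292 + \left(2 \left(- \frac{1}{7}\right) + 6\right)^{2} = -1292 + \left(- \frac{2}{7} + 6\right)^{2} = -1292 + \left(\frac{40}{7}\right)^{2} = -1292 + \frac{1600}{49} = - \frac{61708}{49}$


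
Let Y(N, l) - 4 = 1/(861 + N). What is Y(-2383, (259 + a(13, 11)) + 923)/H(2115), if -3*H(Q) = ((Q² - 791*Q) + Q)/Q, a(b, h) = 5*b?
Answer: -18261/2016650 ≈ -0.0090551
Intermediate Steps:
H(Q) = -(Q² - 790*Q)/(3*Q) (H(Q) = -((Q² - 791*Q) + Q)/(3*Q) = -(Q² - 790*Q)/(3*Q))
Y(N, l) = 4 + 1/(861 + N)
Y(-2383, (259 + a(13, 11)) + 923)/H(2115) = ((3445 + 4*(-2383))/(861 - 2383))/(790/3 - ⅓*2115) = ((3445 - 9532)/(-1522))/(790/3 - 705) = (-1/1522*(-6087))/(-1325/3) = (6087/1522)*(-3/1325) = -18261/2016650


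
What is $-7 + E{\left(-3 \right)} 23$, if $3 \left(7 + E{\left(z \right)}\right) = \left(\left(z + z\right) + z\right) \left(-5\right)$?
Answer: $177$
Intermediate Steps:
$E{\left(z \right)} = -7 - 5 z$ ($E{\left(z \right)} = -7 + \frac{\left(\left(z + z\right) + z\right) \left(-5\right)}{3} = -7 + \frac{\left(2 z + z\right) \left(-5\right)}{3} = -7 + \frac{3 z \left(-5\right)}{3} = -7 + \frac{\left(-15\right) z}{3} = -7 - 5 z$)
$-7 + E{\left(-3 \right)} 23 = -7 + \left(-7 - -15\right) 23 = -7 + \left(-7 + 15\right) 23 = -7 + 8 \cdot 23 = -7 + 184 = 177$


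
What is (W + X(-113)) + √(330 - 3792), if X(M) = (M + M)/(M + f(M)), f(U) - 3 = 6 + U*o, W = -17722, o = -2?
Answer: -1081155/61 + I*√3462 ≈ -17724.0 + 58.839*I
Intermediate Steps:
f(U) = 9 - 2*U (f(U) = 3 + (6 + U*(-2)) = 3 + (6 - 2*U) = 9 - 2*U)
X(M) = 2*M/(9 - M) (X(M) = (M + M)/(M + (9 - 2*M)) = (2*M)/(9 - M) = 2*M/(9 - M))
(W + X(-113)) + √(330 - 3792) = (-17722 + 2*(-113)/(9 - 1*(-113))) + √(330 - 3792) = (-17722 + 2*(-113)/(9 + 113)) + √(-3462) = (-17722 + 2*(-113)/122) + I*√3462 = (-17722 + 2*(-113)*(1/122)) + I*√3462 = (-17722 - 113/61) + I*√3462 = -1081155/61 + I*√3462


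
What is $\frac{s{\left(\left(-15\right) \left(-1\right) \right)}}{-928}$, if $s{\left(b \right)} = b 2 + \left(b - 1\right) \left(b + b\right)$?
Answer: $- \frac{225}{464} \approx -0.48491$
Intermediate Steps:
$s{\left(b \right)} = 2 b + 2 b \left(-1 + b\right)$ ($s{\left(b \right)} = 2 b + \left(-1 + b\right) 2 b = 2 b + 2 b \left(-1 + b\right)$)
$\frac{s{\left(\left(-15\right) \left(-1\right) \right)}}{-928} = \frac{2 \left(\left(-15\right) \left(-1\right)\right)^{2}}{-928} = 2 \cdot 15^{2} \left(- \frac{1}{928}\right) = 2 \cdot 225 \left(- \frac{1}{928}\right) = 450 \left(- \frac{1}{928}\right) = - \frac{225}{464}$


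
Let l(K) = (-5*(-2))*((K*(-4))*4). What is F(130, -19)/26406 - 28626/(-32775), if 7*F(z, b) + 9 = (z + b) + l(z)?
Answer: 768818357/1009699425 ≈ 0.76143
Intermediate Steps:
l(K) = -160*K (l(K) = 10*(-4*K*4) = 10*(-16*K) = -160*K)
F(z, b) = -9/7 - 159*z/7 + b/7 (F(z, b) = -9/7 + ((z + b) - 160*z)/7 = -9/7 + ((b + z) - 160*z)/7 = -9/7 + (b - 159*z)/7 = -9/7 + (-159*z/7 + b/7) = -9/7 - 159*z/7 + b/7)
F(130, -19)/26406 - 28626/(-32775) = (-9/7 - 159/7*130 + (⅐)*(-19))/26406 - 28626/(-32775) = (-9/7 - 20670/7 - 19/7)*(1/26406) - 28626*(-1/32775) = -20698/7*1/26406 + 9542/10925 = -10349/92421 + 9542/10925 = 768818357/1009699425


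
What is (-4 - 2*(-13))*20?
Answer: 440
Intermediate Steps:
(-4 - 2*(-13))*20 = (-4 + 26)*20 = 22*20 = 440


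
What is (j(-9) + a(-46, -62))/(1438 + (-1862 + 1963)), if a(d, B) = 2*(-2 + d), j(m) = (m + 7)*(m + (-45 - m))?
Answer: -2/513 ≈ -0.0038986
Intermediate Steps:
j(m) = -315 - 45*m (j(m) = (7 + m)*(-45) = -315 - 45*m)
a(d, B) = -4 + 2*d
(j(-9) + a(-46, -62))/(1438 + (-1862 + 1963)) = ((-315 - 45*(-9)) + (-4 + 2*(-46)))/(1438 + (-1862 + 1963)) = ((-315 + 405) + (-4 - 92))/(1438 + 101) = (90 - 96)/1539 = -6*1/1539 = -2/513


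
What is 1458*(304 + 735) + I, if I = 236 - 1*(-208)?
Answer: 1515306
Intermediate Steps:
I = 444 (I = 236 + 208 = 444)
1458*(304 + 735) + I = 1458*(304 + 735) + 444 = 1458*1039 + 444 = 1514862 + 444 = 1515306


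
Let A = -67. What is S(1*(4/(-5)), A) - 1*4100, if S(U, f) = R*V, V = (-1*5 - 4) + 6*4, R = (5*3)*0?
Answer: -4100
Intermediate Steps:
R = 0 (R = 15*0 = 0)
V = 15 (V = (-5 - 4) + 24 = -9 + 24 = 15)
S(U, f) = 0 (S(U, f) = 0*15 = 0)
S(1*(4/(-5)), A) - 1*4100 = 0 - 1*4100 = 0 - 4100 = -4100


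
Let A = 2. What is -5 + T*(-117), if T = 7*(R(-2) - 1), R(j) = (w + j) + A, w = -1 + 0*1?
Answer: 1633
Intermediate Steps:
w = -1 (w = -1 + 0 = -1)
R(j) = 1 + j (R(j) = (-1 + j) + 2 = 1 + j)
T = -14 (T = 7*((1 - 2) - 1) = 7*(-1 - 1) = 7*(-2) = -14)
-5 + T*(-117) = -5 - 14*(-117) = -5 + 1638 = 1633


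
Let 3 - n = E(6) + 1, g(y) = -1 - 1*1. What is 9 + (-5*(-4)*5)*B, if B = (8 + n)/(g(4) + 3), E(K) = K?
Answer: 409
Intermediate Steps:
g(y) = -2 (g(y) = -1 - 1 = -2)
n = -4 (n = 3 - (6 + 1) = 3 - 1*7 = 3 - 7 = -4)
B = 4 (B = (8 - 4)/(-2 + 3) = 4/1 = 4*1 = 4)
9 + (-5*(-4)*5)*B = 9 + (-5*(-4)*5)*4 = 9 + (20*5)*4 = 9 + 100*4 = 9 + 400 = 409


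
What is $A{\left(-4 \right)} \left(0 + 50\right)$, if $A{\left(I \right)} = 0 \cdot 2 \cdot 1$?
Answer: $0$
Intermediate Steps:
$A{\left(I \right)} = 0$ ($A{\left(I \right)} = 0 \cdot 1 = 0$)
$A{\left(-4 \right)} \left(0 + 50\right) = 0 \left(0 + 50\right) = 0 \cdot 50 = 0$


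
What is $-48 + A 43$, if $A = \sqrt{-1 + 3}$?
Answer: $-48 + 43 \sqrt{2} \approx 12.811$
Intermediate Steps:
$A = \sqrt{2} \approx 1.4142$
$-48 + A 43 = -48 + \sqrt{2} \cdot 43 = -48 + 43 \sqrt{2}$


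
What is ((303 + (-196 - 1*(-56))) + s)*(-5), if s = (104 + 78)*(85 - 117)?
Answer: 28305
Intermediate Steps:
s = -5824 (s = 182*(-32) = -5824)
((303 + (-196 - 1*(-56))) + s)*(-5) = ((303 + (-196 - 1*(-56))) - 5824)*(-5) = ((303 + (-196 + 56)) - 5824)*(-5) = ((303 - 140) - 5824)*(-5) = (163 - 5824)*(-5) = -5661*(-5) = 28305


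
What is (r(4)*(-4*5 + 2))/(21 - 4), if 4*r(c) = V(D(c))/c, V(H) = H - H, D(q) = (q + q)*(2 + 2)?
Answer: 0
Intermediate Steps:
D(q) = 8*q (D(q) = (2*q)*4 = 8*q)
V(H) = 0
r(c) = 0 (r(c) = (0/c)/4 = (¼)*0 = 0)
(r(4)*(-4*5 + 2))/(21 - 4) = (0*(-4*5 + 2))/(21 - 4) = (0*(-20 + 2))/17 = (0*(-18))*(1/17) = 0*(1/17) = 0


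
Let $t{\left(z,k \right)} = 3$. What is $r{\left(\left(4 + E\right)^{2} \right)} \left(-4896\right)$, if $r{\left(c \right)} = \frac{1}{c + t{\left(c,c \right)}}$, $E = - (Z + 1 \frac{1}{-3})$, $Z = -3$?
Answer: $- \frac{44064}{511} \approx -86.231$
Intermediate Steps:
$E = \frac{10}{3}$ ($E = - (-3 + 1 \frac{1}{-3}) = - (-3 + 1 \left(- \frac{1}{3}\right)) = - (-3 - \frac{1}{3}) = \left(-1\right) \left(- \frac{10}{3}\right) = \frac{10}{3} \approx 3.3333$)
$r{\left(c \right)} = \frac{1}{3 + c}$ ($r{\left(c \right)} = \frac{1}{c + 3} = \frac{1}{3 + c}$)
$r{\left(\left(4 + E\right)^{2} \right)} \left(-4896\right) = \frac{1}{3 + \left(4 + \frac{10}{3}\right)^{2}} \left(-4896\right) = \frac{1}{3 + \left(\frac{22}{3}\right)^{2}} \left(-4896\right) = \frac{1}{3 + \frac{484}{9}} \left(-4896\right) = \frac{1}{\frac{511}{9}} \left(-4896\right) = \frac{9}{511} \left(-4896\right) = - \frac{44064}{511}$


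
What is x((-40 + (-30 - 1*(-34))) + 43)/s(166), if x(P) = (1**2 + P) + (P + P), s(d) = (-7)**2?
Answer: 22/49 ≈ 0.44898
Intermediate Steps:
s(d) = 49
x(P) = 1 + 3*P (x(P) = (1 + P) + 2*P = 1 + 3*P)
x((-40 + (-30 - 1*(-34))) + 43)/s(166) = (1 + 3*((-40 + (-30 - 1*(-34))) + 43))/49 = (1 + 3*((-40 + (-30 + 34)) + 43))*(1/49) = (1 + 3*((-40 + 4) + 43))*(1/49) = (1 + 3*(-36 + 43))*(1/49) = (1 + 3*7)*(1/49) = (1 + 21)*(1/49) = 22*(1/49) = 22/49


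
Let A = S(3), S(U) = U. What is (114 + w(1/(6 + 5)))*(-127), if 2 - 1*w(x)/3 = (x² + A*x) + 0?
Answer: -1831086/121 ≈ -15133.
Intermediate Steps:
A = 3
w(x) = 6 - 9*x - 3*x² (w(x) = 6 - 3*((x² + 3*x) + 0) = 6 - 3*(x² + 3*x) = 6 + (-9*x - 3*x²) = 6 - 9*x - 3*x²)
(114 + w(1/(6 + 5)))*(-127) = (114 + (6 - 9/(6 + 5) - 3/(6 + 5)²))*(-127) = (114 + (6 - 9/11 - 3*(1/11)²))*(-127) = (114 + (6 - 9*1/11 - 3*(1/11)²))*(-127) = (114 + (6 - 9/11 - 3*1/121))*(-127) = (114 + (6 - 9/11 - 3/121))*(-127) = (114 + 624/121)*(-127) = (14418/121)*(-127) = -1831086/121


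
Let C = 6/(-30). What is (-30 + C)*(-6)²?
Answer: -5436/5 ≈ -1087.2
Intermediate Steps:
C = -⅕ (C = 6*(-1/30) = -⅕ ≈ -0.20000)
(-30 + C)*(-6)² = (-30 - ⅕)*(-6)² = -151/5*36 = -5436/5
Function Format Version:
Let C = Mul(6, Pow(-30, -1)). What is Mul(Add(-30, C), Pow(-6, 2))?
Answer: Rational(-5436, 5) ≈ -1087.2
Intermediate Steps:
C = Rational(-1, 5) (C = Mul(6, Rational(-1, 30)) = Rational(-1, 5) ≈ -0.20000)
Mul(Add(-30, C), Pow(-6, 2)) = Mul(Add(-30, Rational(-1, 5)), Pow(-6, 2)) = Mul(Rational(-151, 5), 36) = Rational(-5436, 5)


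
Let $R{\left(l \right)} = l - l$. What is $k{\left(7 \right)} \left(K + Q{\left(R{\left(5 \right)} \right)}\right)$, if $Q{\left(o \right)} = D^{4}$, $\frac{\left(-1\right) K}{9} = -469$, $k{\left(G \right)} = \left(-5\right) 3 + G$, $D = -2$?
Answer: $-33896$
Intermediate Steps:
$R{\left(l \right)} = 0$
$k{\left(G \right)} = -15 + G$
$K = 4221$ ($K = \left(-9\right) \left(-469\right) = 4221$)
$Q{\left(o \right)} = 16$ ($Q{\left(o \right)} = \left(-2\right)^{4} = 16$)
$k{\left(7 \right)} \left(K + Q{\left(R{\left(5 \right)} \right)}\right) = \left(-15 + 7\right) \left(4221 + 16\right) = \left(-8\right) 4237 = -33896$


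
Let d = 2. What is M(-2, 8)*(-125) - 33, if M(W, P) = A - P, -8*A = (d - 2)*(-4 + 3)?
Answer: 967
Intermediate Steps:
A = 0 (A = -(2 - 2)*(-4 + 3)/8 = -0*(-1) = -⅛*0 = 0)
M(W, P) = -P (M(W, P) = 0 - P = -P)
M(-2, 8)*(-125) - 33 = -1*8*(-125) - 33 = -8*(-125) - 33 = 1000 - 33 = 967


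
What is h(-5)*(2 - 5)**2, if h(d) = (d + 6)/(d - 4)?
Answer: -1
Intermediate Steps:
h(d) = (6 + d)/(-4 + d)
h(-5)*(2 - 5)**2 = ((6 - 5)/(-4 - 5))*(2 - 5)**2 = (1/(-9))*(-3)**2 = -1/9*1*9 = -1/9*9 = -1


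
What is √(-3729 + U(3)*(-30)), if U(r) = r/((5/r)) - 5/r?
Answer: I*√3733 ≈ 61.098*I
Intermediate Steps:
U(r) = -5/r + r²/5 (U(r) = r*(r/5) - 5/r = r²/5 - 5/r = -5/r + r²/5)
√(-3729 + U(3)*(-30)) = √(-3729 + ((⅕)*(-25 + 3³)/3)*(-30)) = √(-3729 + ((⅕)*(⅓)*(-25 + 27))*(-30)) = √(-3729 + ((⅕)*(⅓)*2)*(-30)) = √(-3729 + (2/15)*(-30)) = √(-3729 - 4) = √(-3733) = I*√3733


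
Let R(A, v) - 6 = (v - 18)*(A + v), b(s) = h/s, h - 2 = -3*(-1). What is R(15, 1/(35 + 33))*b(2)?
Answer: -6104695/9248 ≈ -660.11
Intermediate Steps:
h = 5 (h = 2 - 3*(-1) = 2 + 3 = 5)
b(s) = 5/s
R(A, v) = 6 + (-18 + v)*(A + v) (R(A, v) = 6 + (v - 18)*(A + v) = 6 + (-18 + v)*(A + v))
R(15, 1/(35 + 33))*b(2) = (6 + (1/(35 + 33))² - 18*15 - 18/(35 + 33) + 15/(35 + 33))*(5/2) = (6 + (1/68)² - 270 - 18/68 + 15/68)*(5*(½)) = (6 + (1/68)² - 270 - 18*1/68 + 15*(1/68))*(5/2) = (6 + 1/4624 - 270 - 9/34 + 15/68)*(5/2) = -1220939/4624*5/2 = -6104695/9248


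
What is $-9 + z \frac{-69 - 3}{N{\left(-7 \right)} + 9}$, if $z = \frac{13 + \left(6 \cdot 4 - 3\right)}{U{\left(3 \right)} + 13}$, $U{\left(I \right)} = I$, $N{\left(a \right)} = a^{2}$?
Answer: $- \frac{675}{58} \approx -11.638$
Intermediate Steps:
$z = \frac{17}{8}$ ($z = \frac{13 + \left(6 \cdot 4 - 3\right)}{3 + 13} = \frac{13 + \left(24 - 3\right)}{16} = \left(13 + 21\right) \frac{1}{16} = 34 \cdot \frac{1}{16} = \frac{17}{8} \approx 2.125$)
$-9 + z \frac{-69 - 3}{N{\left(-7 \right)} + 9} = -9 + \frac{17 \frac{-69 - 3}{\left(-7\right)^{2} + 9}}{8} = -9 + \frac{17 \left(- \frac{72}{49 + 9}\right)}{8} = -9 + \frac{17 \left(- \frac{72}{58}\right)}{8} = -9 + \frac{17 \left(\left(-72\right) \frac{1}{58}\right)}{8} = -9 + \frac{17}{8} \left(- \frac{36}{29}\right) = -9 - \frac{153}{58} = - \frac{675}{58}$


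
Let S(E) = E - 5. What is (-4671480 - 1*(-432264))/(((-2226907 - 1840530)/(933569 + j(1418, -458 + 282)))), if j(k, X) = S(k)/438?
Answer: 288905845194360/296922901 ≈ 9.7300e+5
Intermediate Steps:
S(E) = -5 + E
j(k, X) = -5/438 + k/438 (j(k, X) = (-5 + k)/438 = (-5 + k)*(1/438) = -5/438 + k/438)
(-4671480 - 1*(-432264))/(((-2226907 - 1840530)/(933569 + j(1418, -458 + 282)))) = (-4671480 - 1*(-432264))/(((-2226907 - 1840530)/(933569 + (-5/438 + (1/438)*1418)))) = (-4671480 + 432264)/((-4067437/(933569 + (-5/438 + 709/219)))) = -4239216/((-4067437/(933569 + 471/146))) = -4239216/((-4067437/136301545/146)) = -4239216/((-4067437*146/136301545)) = -4239216/(-593845802/136301545) = -4239216*(-136301545/593845802) = 288905845194360/296922901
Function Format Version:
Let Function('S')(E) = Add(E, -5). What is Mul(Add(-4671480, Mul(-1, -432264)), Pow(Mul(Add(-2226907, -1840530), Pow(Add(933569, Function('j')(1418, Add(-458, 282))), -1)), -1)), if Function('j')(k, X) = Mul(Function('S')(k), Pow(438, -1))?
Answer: Rational(288905845194360, 296922901) ≈ 9.7300e+5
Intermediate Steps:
Function('S')(E) = Add(-5, E)
Function('j')(k, X) = Add(Rational(-5, 438), Mul(Rational(1, 438), k)) (Function('j')(k, X) = Mul(Add(-5, k), Pow(438, -1)) = Mul(Add(-5, k), Rational(1, 438)) = Add(Rational(-5, 438), Mul(Rational(1, 438), k)))
Mul(Add(-4671480, Mul(-1, -432264)), Pow(Mul(Add(-2226907, -1840530), Pow(Add(933569, Function('j')(1418, Add(-458, 282))), -1)), -1)) = Mul(Add(-4671480, Mul(-1, -432264)), Pow(Mul(Add(-2226907, -1840530), Pow(Add(933569, Add(Rational(-5, 438), Mul(Rational(1, 438), 1418))), -1)), -1)) = Mul(Add(-4671480, 432264), Pow(Mul(-4067437, Pow(Add(933569, Add(Rational(-5, 438), Rational(709, 219))), -1)), -1)) = Mul(-4239216, Pow(Mul(-4067437, Pow(Add(933569, Rational(471, 146)), -1)), -1)) = Mul(-4239216, Pow(Mul(-4067437, Pow(Rational(136301545, 146), -1)), -1)) = Mul(-4239216, Pow(Mul(-4067437, Rational(146, 136301545)), -1)) = Mul(-4239216, Pow(Rational(-593845802, 136301545), -1)) = Mul(-4239216, Rational(-136301545, 593845802)) = Rational(288905845194360, 296922901)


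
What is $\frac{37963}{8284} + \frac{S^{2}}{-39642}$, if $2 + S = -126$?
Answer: $\frac{684602095}{164197164} \approx 4.1694$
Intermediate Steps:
$S = -128$ ($S = -2 - 126 = -128$)
$\frac{37963}{8284} + \frac{S^{2}}{-39642} = \frac{37963}{8284} + \frac{\left(-128\right)^{2}}{-39642} = 37963 \cdot \frac{1}{8284} + 16384 \left(- \frac{1}{39642}\right) = \frac{37963}{8284} - \frac{8192}{19821} = \frac{684602095}{164197164}$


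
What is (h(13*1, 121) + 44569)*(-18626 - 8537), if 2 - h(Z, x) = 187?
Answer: -1205602592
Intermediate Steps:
h(Z, x) = -185 (h(Z, x) = 2 - 1*187 = 2 - 187 = -185)
(h(13*1, 121) + 44569)*(-18626 - 8537) = (-185 + 44569)*(-18626 - 8537) = 44384*(-27163) = -1205602592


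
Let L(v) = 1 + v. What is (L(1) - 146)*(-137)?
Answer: 19728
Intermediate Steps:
(L(1) - 146)*(-137) = ((1 + 1) - 146)*(-137) = (2 - 146)*(-137) = -144*(-137) = 19728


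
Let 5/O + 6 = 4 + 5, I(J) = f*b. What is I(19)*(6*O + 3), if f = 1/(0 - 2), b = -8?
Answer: 52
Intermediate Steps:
f = -½ (f = 1/(-2) = -½ ≈ -0.50000)
I(J) = 4 (I(J) = -½*(-8) = 4)
O = 5/3 (O = 5/(-6 + (4 + 5)) = 5/(-6 + 9) = 5/3 ≈ 1.6667)
I(19)*(6*O + 3) = 4*(6*(5/3) + 3) = 4*(10 + 3) = 4*13 = 52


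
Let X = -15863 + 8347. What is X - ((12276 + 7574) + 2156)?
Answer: -29522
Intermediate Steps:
X = -7516
X - ((12276 + 7574) + 2156) = -7516 - ((12276 + 7574) + 2156) = -7516 - (19850 + 2156) = -7516 - 1*22006 = -7516 - 22006 = -29522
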